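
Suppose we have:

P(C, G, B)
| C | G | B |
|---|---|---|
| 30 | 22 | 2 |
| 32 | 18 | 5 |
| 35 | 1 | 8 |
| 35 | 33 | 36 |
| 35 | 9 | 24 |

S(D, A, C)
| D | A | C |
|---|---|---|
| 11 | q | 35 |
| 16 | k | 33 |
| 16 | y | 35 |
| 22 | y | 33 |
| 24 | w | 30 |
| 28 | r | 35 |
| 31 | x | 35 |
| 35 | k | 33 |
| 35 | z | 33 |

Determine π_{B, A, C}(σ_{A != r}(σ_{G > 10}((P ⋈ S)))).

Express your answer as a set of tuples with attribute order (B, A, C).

{(2, w, 30), (36, q, 35), (36, x, 35), (36, y, 35)}

P ⋈ S (natural join on C): {(30, 22, 2, 24, w), (35, 1, 8, 11, q), (35, 1, 8, 16, y), (35, 1, 8, 28, r), (35, 1, 8, 31, x), (35, 33, 36, 11, q), (35, 33, 36, 16, y), (35, 33, 36, 28, r), (35, 33, 36, 31, x), (35, 9, 24, 11, q), (35, 9, 24, 16, y), (35, 9, 24, 28, r), (35, 9, 24, 31, x)}
Apply σ_{G > 10}; surviving tuples: {(30, 22, 2, 24, w), (35, 33, 36, 11, q), (35, 33, 36, 16, y), (35, 33, 36, 28, r), (35, 33, 36, 31, x)}
Apply σ_{A != r}; surviving tuples: {(30, 22, 2, 24, w), (35, 33, 36, 11, q), (35, 33, 36, 16, y), (35, 33, 36, 31, x)}
π_{B, A, C} gives {(2, w, 30), (36, q, 35), (36, x, 35), (36, y, 35)}.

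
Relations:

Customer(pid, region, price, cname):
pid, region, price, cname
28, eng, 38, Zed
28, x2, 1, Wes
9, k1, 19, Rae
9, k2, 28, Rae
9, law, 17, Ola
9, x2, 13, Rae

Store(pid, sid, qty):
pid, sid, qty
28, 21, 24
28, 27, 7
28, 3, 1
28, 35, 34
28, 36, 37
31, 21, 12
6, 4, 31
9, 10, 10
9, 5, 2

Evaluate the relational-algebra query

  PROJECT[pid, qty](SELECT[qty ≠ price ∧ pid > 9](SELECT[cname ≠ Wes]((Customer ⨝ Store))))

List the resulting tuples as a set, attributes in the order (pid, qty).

{(28, 1), (28, 24), (28, 34), (28, 37), (28, 7)}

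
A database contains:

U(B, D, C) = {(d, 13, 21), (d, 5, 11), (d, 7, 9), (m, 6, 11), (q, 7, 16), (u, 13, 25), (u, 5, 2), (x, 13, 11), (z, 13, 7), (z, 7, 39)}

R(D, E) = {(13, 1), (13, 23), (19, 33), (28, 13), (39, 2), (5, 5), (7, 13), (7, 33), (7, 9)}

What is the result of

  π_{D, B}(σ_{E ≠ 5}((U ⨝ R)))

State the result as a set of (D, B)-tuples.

{(13, d), (13, u), (13, x), (13, z), (7, d), (7, q), (7, z)}

U ⋈ R (natural join on D): {(d, 13, 21, 1), (d, 13, 21, 23), (d, 5, 11, 5), (d, 7, 9, 13), (d, 7, 9, 33), (d, 7, 9, 9), (q, 7, 16, 13), (q, 7, 16, 33), (q, 7, 16, 9), (u, 13, 25, 1), (u, 13, 25, 23), (u, 5, 2, 5), (x, 13, 11, 1), (x, 13, 11, 23), (z, 13, 7, 1), (z, 13, 7, 23), (z, 7, 39, 13), (z, 7, 39, 33), (z, 7, 39, 9)}
σ[E ≠ 5]: keep tuples satisfying E ≠ 5 → {(d, 13, 21, 1), (d, 13, 21, 23), (d, 7, 9, 13), (d, 7, 9, 33), (d, 7, 9, 9), (q, 7, 16, 13), (q, 7, 16, 33), (q, 7, 16, 9), (u, 13, 25, 1), (u, 13, 25, 23), (x, 13, 11, 1), (x, 13, 11, 23), (z, 13, 7, 1), (z, 13, 7, 23), (z, 7, 39, 13), (z, 7, 39, 33), (z, 7, 39, 9)}
π[D, B]: project onto (D, B) (10 duplicate(s) eliminated) → {(13, d), (13, u), (13, x), (13, z), (7, d), (7, q), (7, z)}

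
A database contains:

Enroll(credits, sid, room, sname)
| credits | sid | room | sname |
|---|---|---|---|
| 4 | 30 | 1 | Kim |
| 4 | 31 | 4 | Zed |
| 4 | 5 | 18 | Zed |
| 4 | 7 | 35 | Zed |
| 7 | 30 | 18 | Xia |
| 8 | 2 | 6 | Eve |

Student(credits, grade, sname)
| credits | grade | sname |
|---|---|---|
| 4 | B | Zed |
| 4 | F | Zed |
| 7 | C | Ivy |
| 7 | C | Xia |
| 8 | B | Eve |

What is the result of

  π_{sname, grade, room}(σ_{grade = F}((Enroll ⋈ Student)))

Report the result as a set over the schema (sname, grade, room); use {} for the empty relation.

Enroll ⋈ Student (natural join on credits, sname): {(4, 31, 4, Zed, B), (4, 31, 4, Zed, F), (4, 5, 18, Zed, B), (4, 5, 18, Zed, F), (4, 7, 35, Zed, B), (4, 7, 35, Zed, F), (7, 30, 18, Xia, C), (8, 2, 6, Eve, B)}
Filtering on grade = F leaves {(4, 31, 4, Zed, F), (4, 5, 18, Zed, F), (4, 7, 35, Zed, F)}.
π[sname, grade, room]: project onto (sname, grade, room) → {(Zed, F, 18), (Zed, F, 35), (Zed, F, 4)}

{(Zed, F, 18), (Zed, F, 35), (Zed, F, 4)}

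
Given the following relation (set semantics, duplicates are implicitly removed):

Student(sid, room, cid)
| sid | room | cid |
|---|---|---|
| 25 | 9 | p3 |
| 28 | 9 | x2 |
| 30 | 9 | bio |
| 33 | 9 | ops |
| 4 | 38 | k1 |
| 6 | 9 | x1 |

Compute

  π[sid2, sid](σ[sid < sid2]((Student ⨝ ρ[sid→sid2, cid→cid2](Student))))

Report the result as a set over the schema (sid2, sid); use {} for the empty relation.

ρ[sid→sid2, cid→cid2]: schema becomes (sid2, room, cid2); tuples unchanged.
Joining Student and ρ[sid→sid2, cid→cid2](Student) on room yields {(25, 9, p3, 25, p3), (25, 9, p3, 28, x2), (25, 9, p3, 30, bio), (25, 9, p3, 33, ops), (25, 9, p3, 6, x1), (28, 9, x2, 25, p3), (28, 9, x2, 28, x2), (28, 9, x2, 30, bio), (28, 9, x2, 33, ops), (28, 9, x2, 6, x1), (30, 9, bio, 25, p3), (30, 9, bio, 28, x2), (30, 9, bio, 30, bio), (30, 9, bio, 33, ops), (30, 9, bio, 6, x1), (33, 9, ops, 25, p3), (33, 9, ops, 28, x2), (33, 9, ops, 30, bio), (33, 9, ops, 33, ops), (33, 9, ops, 6, x1), (4, 38, k1, 4, k1), (6, 9, x1, 25, p3), (6, 9, x1, 28, x2), (6, 9, x1, 30, bio), (6, 9, x1, 33, ops), (6, 9, x1, 6, x1)}.
σ[sid < sid2]: keep tuples satisfying sid < sid2 → {(25, 9, p3, 28, x2), (25, 9, p3, 30, bio), (25, 9, p3, 33, ops), (28, 9, x2, 30, bio), (28, 9, x2, 33, ops), (30, 9, bio, 33, ops), (6, 9, x1, 25, p3), (6, 9, x1, 28, x2), (6, 9, x1, 30, bio), (6, 9, x1, 33, ops)}
π[sid2, sid]: project onto (sid2, sid) → {(25, 6), (28, 25), (28, 6), (30, 25), (30, 28), (30, 6), (33, 25), (33, 28), (33, 30), (33, 6)}

{(25, 6), (28, 25), (28, 6), (30, 25), (30, 28), (30, 6), (33, 25), (33, 28), (33, 30), (33, 6)}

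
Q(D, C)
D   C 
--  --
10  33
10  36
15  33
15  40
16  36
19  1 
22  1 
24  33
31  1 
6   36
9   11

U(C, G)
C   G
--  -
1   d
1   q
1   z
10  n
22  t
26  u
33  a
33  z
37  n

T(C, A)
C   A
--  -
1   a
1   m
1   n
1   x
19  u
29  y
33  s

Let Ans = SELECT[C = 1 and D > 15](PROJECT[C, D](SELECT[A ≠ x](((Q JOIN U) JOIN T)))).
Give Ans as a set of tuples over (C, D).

{(1, 19), (1, 22), (1, 31)}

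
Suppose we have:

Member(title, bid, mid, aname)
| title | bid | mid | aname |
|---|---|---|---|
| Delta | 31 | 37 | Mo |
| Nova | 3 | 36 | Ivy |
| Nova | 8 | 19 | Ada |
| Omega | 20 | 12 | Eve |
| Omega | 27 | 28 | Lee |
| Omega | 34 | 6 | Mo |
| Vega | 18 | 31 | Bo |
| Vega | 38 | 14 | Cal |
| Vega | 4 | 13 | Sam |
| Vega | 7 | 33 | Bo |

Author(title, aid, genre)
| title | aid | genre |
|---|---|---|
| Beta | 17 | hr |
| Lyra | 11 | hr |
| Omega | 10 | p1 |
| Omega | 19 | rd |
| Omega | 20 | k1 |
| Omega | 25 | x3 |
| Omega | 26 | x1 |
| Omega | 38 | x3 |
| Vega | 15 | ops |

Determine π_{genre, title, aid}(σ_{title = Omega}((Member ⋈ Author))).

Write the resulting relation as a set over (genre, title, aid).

Joining Member and Author on title yields {(Omega, 20, 12, Eve, 10, p1), (Omega, 20, 12, Eve, 19, rd), (Omega, 20, 12, Eve, 20, k1), (Omega, 20, 12, Eve, 25, x3), (Omega, 20, 12, Eve, 26, x1), (Omega, 20, 12, Eve, 38, x3), (Omega, 27, 28, Lee, 10, p1), (Omega, 27, 28, Lee, 19, rd), (Omega, 27, 28, Lee, 20, k1), (Omega, 27, 28, Lee, 25, x3), (Omega, 27, 28, Lee, 26, x1), (Omega, 27, 28, Lee, 38, x3), (Omega, 34, 6, Mo, 10, p1), (Omega, 34, 6, Mo, 19, rd), (Omega, 34, 6, Mo, 20, k1), (Omega, 34, 6, Mo, 25, x3), (Omega, 34, 6, Mo, 26, x1), (Omega, 34, 6, Mo, 38, x3), (Vega, 18, 31, Bo, 15, ops), (Vega, 38, 14, Cal, 15, ops), (Vega, 4, 13, Sam, 15, ops), (Vega, 7, 33, Bo, 15, ops)}.
σ[title = Omega]: keep tuples satisfying title = Omega → {(Omega, 20, 12, Eve, 10, p1), (Omega, 20, 12, Eve, 19, rd), (Omega, 20, 12, Eve, 20, k1), (Omega, 20, 12, Eve, 25, x3), (Omega, 20, 12, Eve, 26, x1), (Omega, 20, 12, Eve, 38, x3), (Omega, 27, 28, Lee, 10, p1), (Omega, 27, 28, Lee, 19, rd), (Omega, 27, 28, Lee, 20, k1), (Omega, 27, 28, Lee, 25, x3), (Omega, 27, 28, Lee, 26, x1), (Omega, 27, 28, Lee, 38, x3), (Omega, 34, 6, Mo, 10, p1), (Omega, 34, 6, Mo, 19, rd), (Omega, 34, 6, Mo, 20, k1), (Omega, 34, 6, Mo, 25, x3), (Omega, 34, 6, Mo, 26, x1), (Omega, 34, 6, Mo, 38, x3)}
Projecting to genre, title, aid (12 duplicate(s) eliminated): {(k1, Omega, 20), (p1, Omega, 10), (rd, Omega, 19), (x1, Omega, 26), (x3, Omega, 25), (x3, Omega, 38)}

{(k1, Omega, 20), (p1, Omega, 10), (rd, Omega, 19), (x1, Omega, 26), (x3, Omega, 25), (x3, Omega, 38)}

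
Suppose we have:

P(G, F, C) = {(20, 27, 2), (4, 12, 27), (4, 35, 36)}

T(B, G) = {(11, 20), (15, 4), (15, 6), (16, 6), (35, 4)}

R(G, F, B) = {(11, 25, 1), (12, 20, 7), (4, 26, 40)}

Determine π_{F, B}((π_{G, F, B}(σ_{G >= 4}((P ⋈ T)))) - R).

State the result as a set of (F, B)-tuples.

{(12, 15), (12, 35), (27, 11), (35, 15), (35, 35)}

Joining P and T on G yields {(20, 27, 2, 11), (4, 12, 27, 15), (4, 12, 27, 35), (4, 35, 36, 15), (4, 35, 36, 35)}.
Apply σ_{G >= 4}; surviving tuples: {(20, 27, 2, 11), (4, 12, 27, 15), (4, 12, 27, 35), (4, 35, 36, 15), (4, 35, 36, 35)}
π[G, F, B]: project onto (G, F, B) → {(20, 27, 11), (4, 12, 15), (4, 12, 35), (4, 35, 15), (4, 35, 35)}
Taking the difference: {(20, 27, 11), (4, 12, 15), (4, 12, 35), (4, 35, 15), (4, 35, 35)}
π[F, B]: project onto (F, B) → {(12, 15), (12, 35), (27, 11), (35, 15), (35, 35)}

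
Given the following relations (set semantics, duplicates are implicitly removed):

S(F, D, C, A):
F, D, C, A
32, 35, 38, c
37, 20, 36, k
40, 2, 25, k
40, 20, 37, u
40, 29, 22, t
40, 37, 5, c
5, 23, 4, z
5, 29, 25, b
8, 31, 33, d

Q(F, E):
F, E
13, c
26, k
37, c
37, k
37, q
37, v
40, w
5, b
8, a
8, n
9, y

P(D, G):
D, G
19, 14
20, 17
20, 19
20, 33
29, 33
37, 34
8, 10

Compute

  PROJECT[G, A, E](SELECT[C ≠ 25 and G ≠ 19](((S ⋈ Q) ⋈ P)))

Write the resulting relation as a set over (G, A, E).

Natural join on F: {(37, 20, 36, k, c), (37, 20, 36, k, k), (37, 20, 36, k, q), (37, 20, 36, k, v), (40, 2, 25, k, w), (40, 20, 37, u, w), (40, 29, 22, t, w), (40, 37, 5, c, w), (5, 23, 4, z, b), (5, 29, 25, b, b), (8, 31, 33, d, a), (8, 31, 33, d, n)}
Natural join on D: {(37, 20, 36, k, c, 17), (37, 20, 36, k, c, 19), (37, 20, 36, k, c, 33), (37, 20, 36, k, k, 17), (37, 20, 36, k, k, 19), (37, 20, 36, k, k, 33), (37, 20, 36, k, q, 17), (37, 20, 36, k, q, 19), (37, 20, 36, k, q, 33), (37, 20, 36, k, v, 17), (37, 20, 36, k, v, 19), (37, 20, 36, k, v, 33), (40, 20, 37, u, w, 17), (40, 20, 37, u, w, 19), (40, 20, 37, u, w, 33), (40, 29, 22, t, w, 33), (40, 37, 5, c, w, 34), (5, 29, 25, b, b, 33)}
Filtering on C ≠ 25 and G ≠ 19 leaves {(37, 20, 36, k, c, 17), (37, 20, 36, k, c, 33), (37, 20, 36, k, k, 17), (37, 20, 36, k, k, 33), (37, 20, 36, k, q, 17), (37, 20, 36, k, q, 33), (37, 20, 36, k, v, 17), (37, 20, 36, k, v, 33), (40, 20, 37, u, w, 17), (40, 20, 37, u, w, 33), (40, 29, 22, t, w, 33), (40, 37, 5, c, w, 34)}.
π_{G, A, E} gives {(17, k, c), (17, k, k), (17, k, q), (17, k, v), (17, u, w), (33, k, c), (33, k, k), (33, k, q), (33, k, v), (33, t, w), (33, u, w), (34, c, w)}.

{(17, k, c), (17, k, k), (17, k, q), (17, k, v), (17, u, w), (33, k, c), (33, k, k), (33, k, q), (33, k, v), (33, t, w), (33, u, w), (34, c, w)}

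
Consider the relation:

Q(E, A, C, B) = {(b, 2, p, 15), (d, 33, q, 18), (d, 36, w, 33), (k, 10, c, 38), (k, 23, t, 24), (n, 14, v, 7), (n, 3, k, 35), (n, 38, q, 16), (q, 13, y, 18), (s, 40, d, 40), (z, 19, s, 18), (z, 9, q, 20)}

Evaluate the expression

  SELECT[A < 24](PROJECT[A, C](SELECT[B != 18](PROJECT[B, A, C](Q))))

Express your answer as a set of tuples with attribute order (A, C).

Keep only column(s) B, A, C: {(15, 2, p), (16, 38, q), (18, 13, y), (18, 19, s), (18, 33, q), (20, 9, q), (24, 23, t), (33, 36, w), (35, 3, k), (38, 10, c), (40, 40, d), (7, 14, v)}
σ[B != 18]: keep tuples satisfying B != 18 → {(15, 2, p), (16, 38, q), (20, 9, q), (24, 23, t), (33, 36, w), (35, 3, k), (38, 10, c), (40, 40, d), (7, 14, v)}
Keep only column(s) A, C: {(10, c), (14, v), (2, p), (23, t), (3, k), (36, w), (38, q), (40, d), (9, q)}
σ[A < 24]: keep tuples satisfying A < 24 → {(10, c), (14, v), (2, p), (23, t), (3, k), (9, q)}

{(10, c), (14, v), (2, p), (23, t), (3, k), (9, q)}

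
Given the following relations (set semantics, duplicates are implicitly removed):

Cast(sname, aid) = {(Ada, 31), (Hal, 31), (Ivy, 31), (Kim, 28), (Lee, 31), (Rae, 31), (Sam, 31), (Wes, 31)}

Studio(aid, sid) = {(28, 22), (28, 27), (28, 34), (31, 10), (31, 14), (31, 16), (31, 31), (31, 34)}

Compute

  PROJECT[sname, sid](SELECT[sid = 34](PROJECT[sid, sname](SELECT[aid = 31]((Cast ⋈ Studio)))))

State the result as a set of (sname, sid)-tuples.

{(Ada, 34), (Hal, 34), (Ivy, 34), (Lee, 34), (Rae, 34), (Sam, 34), (Wes, 34)}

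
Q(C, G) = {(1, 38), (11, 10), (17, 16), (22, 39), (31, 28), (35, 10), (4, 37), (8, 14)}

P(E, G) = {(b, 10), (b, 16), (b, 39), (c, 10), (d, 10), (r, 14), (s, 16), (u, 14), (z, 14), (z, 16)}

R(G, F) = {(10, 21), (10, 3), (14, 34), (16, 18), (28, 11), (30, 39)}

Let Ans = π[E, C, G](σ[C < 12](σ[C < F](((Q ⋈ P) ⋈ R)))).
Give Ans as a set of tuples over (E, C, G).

{(b, 11, 10), (c, 11, 10), (d, 11, 10), (r, 8, 14), (u, 8, 14), (z, 8, 14)}

Natural join on G: {(11, 10, b), (11, 10, c), (11, 10, d), (17, 16, b), (17, 16, s), (17, 16, z), (22, 39, b), (35, 10, b), (35, 10, c), (35, 10, d), (8, 14, r), (8, 14, u), (8, 14, z)}
Natural join on G: {(11, 10, b, 21), (11, 10, b, 3), (11, 10, c, 21), (11, 10, c, 3), (11, 10, d, 21), (11, 10, d, 3), (17, 16, b, 18), (17, 16, s, 18), (17, 16, z, 18), (35, 10, b, 21), (35, 10, b, 3), (35, 10, c, 21), (35, 10, c, 3), (35, 10, d, 21), (35, 10, d, 3), (8, 14, r, 34), (8, 14, u, 34), (8, 14, z, 34)}
σ[C < F]: keep tuples satisfying C < F → {(11, 10, b, 21), (11, 10, c, 21), (11, 10, d, 21), (17, 16, b, 18), (17, 16, s, 18), (17, 16, z, 18), (8, 14, r, 34), (8, 14, u, 34), (8, 14, z, 34)}
σ[C < 12]: keep tuples satisfying C < 12 → {(11, 10, b, 21), (11, 10, c, 21), (11, 10, d, 21), (8, 14, r, 34), (8, 14, u, 34), (8, 14, z, 34)}
π_{E, C, G} gives {(b, 11, 10), (c, 11, 10), (d, 11, 10), (r, 8, 14), (u, 8, 14), (z, 8, 14)}.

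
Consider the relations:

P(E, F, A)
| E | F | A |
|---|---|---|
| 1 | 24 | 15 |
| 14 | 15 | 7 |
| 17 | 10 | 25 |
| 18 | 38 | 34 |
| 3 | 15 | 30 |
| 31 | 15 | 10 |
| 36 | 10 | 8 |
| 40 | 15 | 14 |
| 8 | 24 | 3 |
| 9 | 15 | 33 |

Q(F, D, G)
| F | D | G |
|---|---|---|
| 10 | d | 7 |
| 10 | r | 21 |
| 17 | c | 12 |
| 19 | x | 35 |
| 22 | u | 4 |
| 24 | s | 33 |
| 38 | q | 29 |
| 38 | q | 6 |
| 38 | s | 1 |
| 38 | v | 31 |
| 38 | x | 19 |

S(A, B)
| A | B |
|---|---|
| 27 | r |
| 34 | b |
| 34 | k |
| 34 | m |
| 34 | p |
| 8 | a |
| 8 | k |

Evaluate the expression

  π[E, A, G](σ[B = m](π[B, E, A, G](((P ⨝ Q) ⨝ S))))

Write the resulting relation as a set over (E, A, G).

{(18, 34, 1), (18, 34, 19), (18, 34, 29), (18, 34, 31), (18, 34, 6)}

Natural join on F: {(1, 24, 15, s, 33), (17, 10, 25, d, 7), (17, 10, 25, r, 21), (18, 38, 34, q, 29), (18, 38, 34, q, 6), (18, 38, 34, s, 1), (18, 38, 34, v, 31), (18, 38, 34, x, 19), (36, 10, 8, d, 7), (36, 10, 8, r, 21), (8, 24, 3, s, 33)}
Natural join on A: {(18, 38, 34, q, 29, b), (18, 38, 34, q, 29, k), (18, 38, 34, q, 29, m), (18, 38, 34, q, 29, p), (18, 38, 34, q, 6, b), (18, 38, 34, q, 6, k), (18, 38, 34, q, 6, m), (18, 38, 34, q, 6, p), (18, 38, 34, s, 1, b), (18, 38, 34, s, 1, k), (18, 38, 34, s, 1, m), (18, 38, 34, s, 1, p), (18, 38, 34, v, 31, b), (18, 38, 34, v, 31, k), (18, 38, 34, v, 31, m), (18, 38, 34, v, 31, p), (18, 38, 34, x, 19, b), (18, 38, 34, x, 19, k), (18, 38, 34, x, 19, m), (18, 38, 34, x, 19, p), (36, 10, 8, d, 7, a), (36, 10, 8, d, 7, k), (36, 10, 8, r, 21, a), (36, 10, 8, r, 21, k)}
Projecting to B, E, A, G: {(a, 36, 8, 21), (a, 36, 8, 7), (b, 18, 34, 1), (b, 18, 34, 19), (b, 18, 34, 29), (b, 18, 34, 31), (b, 18, 34, 6), (k, 18, 34, 1), (k, 18, 34, 19), (k, 18, 34, 29), (k, 18, 34, 31), (k, 18, 34, 6), (k, 36, 8, 21), (k, 36, 8, 7), (m, 18, 34, 1), (m, 18, 34, 19), (m, 18, 34, 29), (m, 18, 34, 31), (m, 18, 34, 6), (p, 18, 34, 1), (p, 18, 34, 19), (p, 18, 34, 29), (p, 18, 34, 31), (p, 18, 34, 6)}
Selection B = m: {(m, 18, 34, 1), (m, 18, 34, 19), (m, 18, 34, 29), (m, 18, 34, 31), (m, 18, 34, 6)}
Projecting to E, A, G: {(18, 34, 1), (18, 34, 19), (18, 34, 29), (18, 34, 31), (18, 34, 6)}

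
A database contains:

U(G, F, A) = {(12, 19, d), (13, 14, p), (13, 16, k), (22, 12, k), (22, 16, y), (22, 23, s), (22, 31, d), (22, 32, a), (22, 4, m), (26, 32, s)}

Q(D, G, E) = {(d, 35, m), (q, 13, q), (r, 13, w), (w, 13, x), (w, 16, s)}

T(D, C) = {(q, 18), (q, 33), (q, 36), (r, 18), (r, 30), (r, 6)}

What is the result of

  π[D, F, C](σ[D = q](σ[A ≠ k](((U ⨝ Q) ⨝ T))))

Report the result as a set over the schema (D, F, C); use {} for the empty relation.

{(q, 14, 18), (q, 14, 33), (q, 14, 36)}

Joining U and Q on G yields {(13, 14, p, q, q), (13, 14, p, r, w), (13, 14, p, w, x), (13, 16, k, q, q), (13, 16, k, r, w), (13, 16, k, w, x)}.
Joining (U ⨝ Q) and T on D yields {(13, 14, p, q, q, 18), (13, 14, p, q, q, 33), (13, 14, p, q, q, 36), (13, 14, p, r, w, 18), (13, 14, p, r, w, 30), (13, 14, p, r, w, 6), (13, 16, k, q, q, 18), (13, 16, k, q, q, 33), (13, 16, k, q, q, 36), (13, 16, k, r, w, 18), (13, 16, k, r, w, 30), (13, 16, k, r, w, 6)}.
σ[A ≠ k]: keep tuples satisfying A ≠ k → {(13, 14, p, q, q, 18), (13, 14, p, q, q, 33), (13, 14, p, q, q, 36), (13, 14, p, r, w, 18), (13, 14, p, r, w, 30), (13, 14, p, r, w, 6)}
σ[D = q]: keep tuples satisfying D = q → {(13, 14, p, q, q, 18), (13, 14, p, q, q, 33), (13, 14, p, q, q, 36)}
π[D, F, C]: project onto (D, F, C) → {(q, 14, 18), (q, 14, 33), (q, 14, 36)}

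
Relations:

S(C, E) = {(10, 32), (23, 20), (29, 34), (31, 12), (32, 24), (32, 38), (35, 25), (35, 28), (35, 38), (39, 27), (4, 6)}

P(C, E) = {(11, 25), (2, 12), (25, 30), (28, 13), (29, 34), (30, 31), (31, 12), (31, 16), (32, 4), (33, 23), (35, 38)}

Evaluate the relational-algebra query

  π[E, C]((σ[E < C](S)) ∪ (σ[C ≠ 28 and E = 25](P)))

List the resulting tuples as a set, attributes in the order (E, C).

{(12, 31), (20, 23), (24, 32), (25, 11), (25, 35), (27, 39), (28, 35)}

Selection E < C: {(23, 20), (31, 12), (32, 24), (35, 25), (35, 28), (39, 27)}
Selection C ≠ 28 and E = 25: {(11, 25)}
Taking the union: {(11, 25), (23, 20), (31, 12), (32, 24), (35, 25), (35, 28), (39, 27)}
Keep only column(s) E, C: {(12, 31), (20, 23), (24, 32), (25, 11), (25, 35), (27, 39), (28, 35)}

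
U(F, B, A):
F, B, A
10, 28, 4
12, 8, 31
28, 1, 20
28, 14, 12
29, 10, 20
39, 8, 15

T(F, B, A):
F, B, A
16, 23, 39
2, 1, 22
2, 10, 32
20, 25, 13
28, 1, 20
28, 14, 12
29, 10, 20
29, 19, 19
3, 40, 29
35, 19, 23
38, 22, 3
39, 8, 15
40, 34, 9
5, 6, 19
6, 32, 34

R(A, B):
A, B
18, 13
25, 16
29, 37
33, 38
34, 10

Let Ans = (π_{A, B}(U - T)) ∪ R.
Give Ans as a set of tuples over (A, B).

Set difference of the two operands is {(10, 28, 4), (12, 8, 31)}.
Keep only column(s) A, B: {(31, 8), (4, 28)}
Set union of the two operands is {(18, 13), (25, 16), (29, 37), (31, 8), (33, 38), (34, 10), (4, 28)}.

{(18, 13), (25, 16), (29, 37), (31, 8), (33, 38), (34, 10), (4, 28)}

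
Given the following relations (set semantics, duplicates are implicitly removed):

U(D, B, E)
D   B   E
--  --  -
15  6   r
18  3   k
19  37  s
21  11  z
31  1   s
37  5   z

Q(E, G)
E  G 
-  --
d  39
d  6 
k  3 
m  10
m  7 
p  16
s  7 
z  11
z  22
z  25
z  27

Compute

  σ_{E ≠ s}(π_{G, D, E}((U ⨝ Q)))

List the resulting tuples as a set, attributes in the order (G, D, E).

{(11, 21, z), (11, 37, z), (22, 21, z), (22, 37, z), (25, 21, z), (25, 37, z), (27, 21, z), (27, 37, z), (3, 18, k)}

Joining U and Q on E yields {(18, 3, k, 3), (19, 37, s, 7), (21, 11, z, 11), (21, 11, z, 22), (21, 11, z, 25), (21, 11, z, 27), (31, 1, s, 7), (37, 5, z, 11), (37, 5, z, 22), (37, 5, z, 25), (37, 5, z, 27)}.
π[G, D, E]: project onto (G, D, E) → {(11, 21, z), (11, 37, z), (22, 21, z), (22, 37, z), (25, 21, z), (25, 37, z), (27, 21, z), (27, 37, z), (3, 18, k), (7, 19, s), (7, 31, s)}
Filtering on E ≠ s leaves {(11, 21, z), (11, 37, z), (22, 21, z), (22, 37, z), (25, 21, z), (25, 37, z), (27, 21, z), (27, 37, z), (3, 18, k)}.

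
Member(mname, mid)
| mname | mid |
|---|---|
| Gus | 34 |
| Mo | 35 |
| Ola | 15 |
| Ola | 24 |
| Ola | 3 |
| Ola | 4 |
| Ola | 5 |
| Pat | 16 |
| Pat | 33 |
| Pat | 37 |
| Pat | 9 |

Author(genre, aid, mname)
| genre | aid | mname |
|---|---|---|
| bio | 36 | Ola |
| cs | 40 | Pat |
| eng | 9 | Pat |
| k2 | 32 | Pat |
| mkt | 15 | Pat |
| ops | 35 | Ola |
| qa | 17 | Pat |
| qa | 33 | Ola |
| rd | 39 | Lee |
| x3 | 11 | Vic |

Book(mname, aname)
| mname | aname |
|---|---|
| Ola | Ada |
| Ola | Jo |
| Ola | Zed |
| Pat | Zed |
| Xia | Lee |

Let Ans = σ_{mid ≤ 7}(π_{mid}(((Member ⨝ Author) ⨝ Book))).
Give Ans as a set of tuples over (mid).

Natural join on mname: {(Ola, 15, bio, 36), (Ola, 15, ops, 35), (Ola, 15, qa, 33), (Ola, 24, bio, 36), (Ola, 24, ops, 35), (Ola, 24, qa, 33), (Ola, 3, bio, 36), (Ola, 3, ops, 35), (Ola, 3, qa, 33), (Ola, 4, bio, 36), (Ola, 4, ops, 35), (Ola, 4, qa, 33), (Ola, 5, bio, 36), (Ola, 5, ops, 35), (Ola, 5, qa, 33), (Pat, 16, cs, 40), (Pat, 16, eng, 9), (Pat, 16, k2, 32), (Pat, 16, mkt, 15), (Pat, 16, qa, 17), (Pat, 33, cs, 40), (Pat, 33, eng, 9), (Pat, 33, k2, 32), (Pat, 33, mkt, 15), (Pat, 33, qa, 17), (Pat, 37, cs, 40), (Pat, 37, eng, 9), (Pat, 37, k2, 32), (Pat, 37, mkt, 15), (Pat, 37, qa, 17), (Pat, 9, cs, 40), (Pat, 9, eng, 9), (Pat, 9, k2, 32), (Pat, 9, mkt, 15), (Pat, 9, qa, 17)}
Natural join on mname: {(Ola, 15, bio, 36, Ada), (Ola, 15, bio, 36, Jo), (Ola, 15, bio, 36, Zed), (Ola, 15, ops, 35, Ada), (Ola, 15, ops, 35, Jo), (Ola, 15, ops, 35, Zed), (Ola, 15, qa, 33, Ada), (Ola, 15, qa, 33, Jo), (Ola, 15, qa, 33, Zed), (Ola, 24, bio, 36, Ada), (Ola, 24, bio, 36, Jo), (Ola, 24, bio, 36, Zed), (Ola, 24, ops, 35, Ada), (Ola, 24, ops, 35, Jo), (Ola, 24, ops, 35, Zed), (Ola, 24, qa, 33, Ada), (Ola, 24, qa, 33, Jo), (Ola, 24, qa, 33, Zed), (Ola, 3, bio, 36, Ada), (Ola, 3, bio, 36, Jo), (Ola, 3, bio, 36, Zed), (Ola, 3, ops, 35, Ada), (Ola, 3, ops, 35, Jo), (Ola, 3, ops, 35, Zed), (Ola, 3, qa, 33, Ada), (Ola, 3, qa, 33, Jo), (Ola, 3, qa, 33, Zed), (Ola, 4, bio, 36, Ada), (Ola, 4, bio, 36, Jo), (Ola, 4, bio, 36, Zed), (Ola, 4, ops, 35, Ada), (Ola, 4, ops, 35, Jo), (Ola, 4, ops, 35, Zed), (Ola, 4, qa, 33, Ada), (Ola, 4, qa, 33, Jo), (Ola, 4, qa, 33, Zed), (Ola, 5, bio, 36, Ada), (Ola, 5, bio, 36, Jo), (Ola, 5, bio, 36, Zed), (Ola, 5, ops, 35, Ada), (Ola, 5, ops, 35, Jo), (Ola, 5, ops, 35, Zed), (Ola, 5, qa, 33, Ada), (Ola, 5, qa, 33, Jo), (Ola, 5, qa, 33, Zed), (Pat, 16, cs, 40, Zed), (Pat, 16, eng, 9, Zed), (Pat, 16, k2, 32, Zed), (Pat, 16, mkt, 15, Zed), (Pat, 16, qa, 17, Zed), (Pat, 33, cs, 40, Zed), (Pat, 33, eng, 9, Zed), (Pat, 33, k2, 32, Zed), (Pat, 33, mkt, 15, Zed), (Pat, 33, qa, 17, Zed), (Pat, 37, cs, 40, Zed), (Pat, 37, eng, 9, Zed), (Pat, 37, k2, 32, Zed), (Pat, 37, mkt, 15, Zed), (Pat, 37, qa, 17, Zed), (Pat, 9, cs, 40, Zed), (Pat, 9, eng, 9, Zed), (Pat, 9, k2, 32, Zed), (Pat, 9, mkt, 15, Zed), (Pat, 9, qa, 17, Zed)}
Keep only column(s) mid (56 duplicate(s) eliminated): {15, 16, 24, 3, 33, 37, 4, 5, 9}
Filtering on mid ≤ 7 leaves {3, 4, 5}.

{3, 4, 5}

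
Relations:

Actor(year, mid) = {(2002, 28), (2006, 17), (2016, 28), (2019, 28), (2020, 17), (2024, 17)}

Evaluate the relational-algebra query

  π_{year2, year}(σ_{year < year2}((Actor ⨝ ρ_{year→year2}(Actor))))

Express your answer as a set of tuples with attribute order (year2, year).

{(2016, 2002), (2019, 2002), (2019, 2016), (2020, 2006), (2024, 2006), (2024, 2020)}

ρ[year→year2]: schema becomes (year2, mid); tuples unchanged.
Natural join on mid: {(2002, 28, 2002), (2002, 28, 2016), (2002, 28, 2019), (2006, 17, 2006), (2006, 17, 2020), (2006, 17, 2024), (2016, 28, 2002), (2016, 28, 2016), (2016, 28, 2019), (2019, 28, 2002), (2019, 28, 2016), (2019, 28, 2019), (2020, 17, 2006), (2020, 17, 2020), (2020, 17, 2024), (2024, 17, 2006), (2024, 17, 2020), (2024, 17, 2024)}
σ[year < year2]: keep tuples satisfying year < year2 → {(2002, 28, 2016), (2002, 28, 2019), (2006, 17, 2020), (2006, 17, 2024), (2016, 28, 2019), (2020, 17, 2024)}
π_{year2, year} gives {(2016, 2002), (2019, 2002), (2019, 2016), (2020, 2006), (2024, 2006), (2024, 2020)}.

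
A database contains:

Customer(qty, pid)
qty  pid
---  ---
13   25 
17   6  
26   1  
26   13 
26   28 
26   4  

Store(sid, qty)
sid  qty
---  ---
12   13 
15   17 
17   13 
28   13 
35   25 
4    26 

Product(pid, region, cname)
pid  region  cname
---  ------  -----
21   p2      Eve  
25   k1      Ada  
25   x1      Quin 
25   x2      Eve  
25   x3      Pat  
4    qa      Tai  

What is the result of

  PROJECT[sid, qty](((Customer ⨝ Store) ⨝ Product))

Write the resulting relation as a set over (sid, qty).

{(12, 13), (17, 13), (28, 13), (4, 26)}

Joining Customer and Store on qty yields {(13, 25, 12), (13, 25, 17), (13, 25, 28), (17, 6, 15), (26, 1, 4), (26, 13, 4), (26, 28, 4), (26, 4, 4)}.
Joining (Customer ⨝ Store) and Product on pid yields {(13, 25, 12, k1, Ada), (13, 25, 12, x1, Quin), (13, 25, 12, x2, Eve), (13, 25, 12, x3, Pat), (13, 25, 17, k1, Ada), (13, 25, 17, x1, Quin), (13, 25, 17, x2, Eve), (13, 25, 17, x3, Pat), (13, 25, 28, k1, Ada), (13, 25, 28, x1, Quin), (13, 25, 28, x2, Eve), (13, 25, 28, x3, Pat), (26, 4, 4, qa, Tai)}.
Keep only column(s) sid, qty (9 duplicate(s) eliminated): {(12, 13), (17, 13), (28, 13), (4, 26)}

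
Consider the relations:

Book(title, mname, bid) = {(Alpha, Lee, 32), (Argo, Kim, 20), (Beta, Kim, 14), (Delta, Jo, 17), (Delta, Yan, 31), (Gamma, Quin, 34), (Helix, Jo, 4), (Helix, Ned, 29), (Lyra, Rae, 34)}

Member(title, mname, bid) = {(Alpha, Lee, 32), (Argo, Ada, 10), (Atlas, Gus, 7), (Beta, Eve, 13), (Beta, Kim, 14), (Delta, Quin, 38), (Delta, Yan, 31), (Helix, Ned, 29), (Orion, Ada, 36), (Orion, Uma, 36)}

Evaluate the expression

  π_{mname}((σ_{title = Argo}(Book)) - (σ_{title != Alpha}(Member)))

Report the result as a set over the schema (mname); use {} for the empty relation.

{Kim}

σ[title = Argo]: keep tuples satisfying title = Argo → {(Argo, Kim, 20)}
σ[title != Alpha]: keep tuples satisfying title != Alpha → {(Argo, Ada, 10), (Atlas, Gus, 7), (Beta, Eve, 13), (Beta, Kim, 14), (Delta, Quin, 38), (Delta, Yan, 31), (Helix, Ned, 29), (Orion, Ada, 36), (Orion, Uma, 36)}
Difference: {(Argo, Kim, 20)} with {(Argo, Ada, 10), (Atlas, Gus, 7), (Beta, Eve, 13), (Beta, Kim, 14), (Delta, Quin, 38), (Delta, Yan, 31), (Helix, Ned, 29), (Orion, Ada, 36), (Orion, Uma, 36)} → {(Argo, Kim, 20)}
Projecting to mname: {Kim}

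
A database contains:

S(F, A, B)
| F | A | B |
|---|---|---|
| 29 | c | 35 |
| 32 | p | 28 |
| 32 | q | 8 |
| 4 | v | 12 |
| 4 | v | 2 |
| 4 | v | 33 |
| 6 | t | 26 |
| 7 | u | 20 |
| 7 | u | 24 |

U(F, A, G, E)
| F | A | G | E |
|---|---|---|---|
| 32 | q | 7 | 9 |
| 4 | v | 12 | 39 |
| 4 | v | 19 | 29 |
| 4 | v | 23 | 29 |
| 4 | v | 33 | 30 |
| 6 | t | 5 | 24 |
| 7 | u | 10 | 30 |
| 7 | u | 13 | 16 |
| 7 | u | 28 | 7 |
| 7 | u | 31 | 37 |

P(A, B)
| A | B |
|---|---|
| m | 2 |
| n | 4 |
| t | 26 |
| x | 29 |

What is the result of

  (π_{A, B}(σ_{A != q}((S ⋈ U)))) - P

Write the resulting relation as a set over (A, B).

{(u, 20), (u, 24), (v, 12), (v, 2), (v, 33)}

Joining S and U on F, A yields {(32, q, 8, 7, 9), (4, v, 12, 12, 39), (4, v, 12, 19, 29), (4, v, 12, 23, 29), (4, v, 12, 33, 30), (4, v, 2, 12, 39), (4, v, 2, 19, 29), (4, v, 2, 23, 29), (4, v, 2, 33, 30), (4, v, 33, 12, 39), (4, v, 33, 19, 29), (4, v, 33, 23, 29), (4, v, 33, 33, 30), (6, t, 26, 5, 24), (7, u, 20, 10, 30), (7, u, 20, 13, 16), (7, u, 20, 28, 7), (7, u, 20, 31, 37), (7, u, 24, 10, 30), (7, u, 24, 13, 16), (7, u, 24, 28, 7), (7, u, 24, 31, 37)}.
Filtering on A != q leaves {(4, v, 12, 12, 39), (4, v, 12, 19, 29), (4, v, 12, 23, 29), (4, v, 12, 33, 30), (4, v, 2, 12, 39), (4, v, 2, 19, 29), (4, v, 2, 23, 29), (4, v, 2, 33, 30), (4, v, 33, 12, 39), (4, v, 33, 19, 29), (4, v, 33, 23, 29), (4, v, 33, 33, 30), (6, t, 26, 5, 24), (7, u, 20, 10, 30), (7, u, 20, 13, 16), (7, u, 20, 28, 7), (7, u, 20, 31, 37), (7, u, 24, 10, 30), (7, u, 24, 13, 16), (7, u, 24, 28, 7), (7, u, 24, 31, 37)}.
Projecting to A, B (15 duplicate(s) eliminated): {(t, 26), (u, 20), (u, 24), (v, 12), (v, 2), (v, 33)}
Difference: {(t, 26), (u, 20), (u, 24), (v, 12), (v, 2), (v, 33)} with {(m, 2), (n, 4), (t, 26), (x, 29)} → {(u, 20), (u, 24), (v, 12), (v, 2), (v, 33)}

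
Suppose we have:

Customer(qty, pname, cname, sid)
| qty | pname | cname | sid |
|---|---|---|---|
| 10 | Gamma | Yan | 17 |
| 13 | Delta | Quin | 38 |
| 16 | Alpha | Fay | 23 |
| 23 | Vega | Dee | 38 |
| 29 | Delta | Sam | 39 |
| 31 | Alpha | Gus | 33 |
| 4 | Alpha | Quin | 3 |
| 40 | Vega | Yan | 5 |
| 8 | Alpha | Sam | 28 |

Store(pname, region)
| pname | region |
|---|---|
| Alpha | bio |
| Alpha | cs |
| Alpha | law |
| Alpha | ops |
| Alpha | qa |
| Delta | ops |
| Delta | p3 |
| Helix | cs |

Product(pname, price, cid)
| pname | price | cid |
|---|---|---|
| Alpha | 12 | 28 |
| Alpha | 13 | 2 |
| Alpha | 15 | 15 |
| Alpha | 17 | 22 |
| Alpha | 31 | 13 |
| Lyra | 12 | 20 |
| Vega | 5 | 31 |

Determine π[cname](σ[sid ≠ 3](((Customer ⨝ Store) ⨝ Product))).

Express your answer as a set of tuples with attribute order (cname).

{Fay, Gus, Sam}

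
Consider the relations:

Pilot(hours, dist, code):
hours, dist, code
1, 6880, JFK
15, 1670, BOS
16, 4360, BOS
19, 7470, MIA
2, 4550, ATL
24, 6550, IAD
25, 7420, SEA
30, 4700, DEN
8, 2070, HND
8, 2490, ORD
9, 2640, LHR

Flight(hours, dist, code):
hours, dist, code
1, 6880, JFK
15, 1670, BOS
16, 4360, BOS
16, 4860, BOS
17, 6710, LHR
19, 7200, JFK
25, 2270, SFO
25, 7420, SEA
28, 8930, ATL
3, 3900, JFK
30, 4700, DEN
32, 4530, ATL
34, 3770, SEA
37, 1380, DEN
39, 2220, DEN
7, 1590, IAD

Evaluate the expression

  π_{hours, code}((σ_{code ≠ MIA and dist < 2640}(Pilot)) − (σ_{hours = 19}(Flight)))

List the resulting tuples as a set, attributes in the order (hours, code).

Filtering on code ≠ MIA and dist < 2640 leaves {(15, 1670, BOS), (8, 2070, HND), (8, 2490, ORD)}.
Filtering on hours = 19 leaves {(19, 7200, JFK)}.
Difference: {(15, 1670, BOS), (8, 2070, HND), (8, 2490, ORD)} with {(19, 7200, JFK)} → {(15, 1670, BOS), (8, 2070, HND), (8, 2490, ORD)}
Keep only column(s) hours, code: {(15, BOS), (8, HND), (8, ORD)}

{(15, BOS), (8, HND), (8, ORD)}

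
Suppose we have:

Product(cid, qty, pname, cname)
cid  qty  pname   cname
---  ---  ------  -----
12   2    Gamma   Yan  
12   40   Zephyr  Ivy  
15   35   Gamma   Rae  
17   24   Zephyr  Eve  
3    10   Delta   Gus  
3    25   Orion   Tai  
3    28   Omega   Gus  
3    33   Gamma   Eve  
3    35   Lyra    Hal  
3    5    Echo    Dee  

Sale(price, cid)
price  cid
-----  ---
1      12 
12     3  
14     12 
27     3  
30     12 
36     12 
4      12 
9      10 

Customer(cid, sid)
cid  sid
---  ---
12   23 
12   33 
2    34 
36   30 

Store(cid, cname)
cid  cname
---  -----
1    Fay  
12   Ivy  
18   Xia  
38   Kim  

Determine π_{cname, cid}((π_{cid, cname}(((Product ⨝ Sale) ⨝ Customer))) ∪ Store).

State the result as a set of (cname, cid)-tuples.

{(Fay, 1), (Ivy, 12), (Kim, 38), (Xia, 18), (Yan, 12)}

Natural join on cid: {(12, 2, Gamma, Yan, 1), (12, 2, Gamma, Yan, 14), (12, 2, Gamma, Yan, 30), (12, 2, Gamma, Yan, 36), (12, 2, Gamma, Yan, 4), (12, 40, Zephyr, Ivy, 1), (12, 40, Zephyr, Ivy, 14), (12, 40, Zephyr, Ivy, 30), (12, 40, Zephyr, Ivy, 36), (12, 40, Zephyr, Ivy, 4), (3, 10, Delta, Gus, 12), (3, 10, Delta, Gus, 27), (3, 25, Orion, Tai, 12), (3, 25, Orion, Tai, 27), (3, 28, Omega, Gus, 12), (3, 28, Omega, Gus, 27), (3, 33, Gamma, Eve, 12), (3, 33, Gamma, Eve, 27), (3, 35, Lyra, Hal, 12), (3, 35, Lyra, Hal, 27), (3, 5, Echo, Dee, 12), (3, 5, Echo, Dee, 27)}
Natural join on cid: {(12, 2, Gamma, Yan, 1, 23), (12, 2, Gamma, Yan, 1, 33), (12, 2, Gamma, Yan, 14, 23), (12, 2, Gamma, Yan, 14, 33), (12, 2, Gamma, Yan, 30, 23), (12, 2, Gamma, Yan, 30, 33), (12, 2, Gamma, Yan, 36, 23), (12, 2, Gamma, Yan, 36, 33), (12, 2, Gamma, Yan, 4, 23), (12, 2, Gamma, Yan, 4, 33), (12, 40, Zephyr, Ivy, 1, 23), (12, 40, Zephyr, Ivy, 1, 33), (12, 40, Zephyr, Ivy, 14, 23), (12, 40, Zephyr, Ivy, 14, 33), (12, 40, Zephyr, Ivy, 30, 23), (12, 40, Zephyr, Ivy, 30, 33), (12, 40, Zephyr, Ivy, 36, 23), (12, 40, Zephyr, Ivy, 36, 33), (12, 40, Zephyr, Ivy, 4, 23), (12, 40, Zephyr, Ivy, 4, 33)}
Projecting to cid, cname (18 duplicate(s) eliminated): {(12, Ivy), (12, Yan)}
Union: {(12, Ivy), (12, Yan)} with {(1, Fay), (12, Ivy), (18, Xia), (38, Kim)} → {(1, Fay), (12, Ivy), (12, Yan), (18, Xia), (38, Kim)}
Projecting to cname, cid: {(Fay, 1), (Ivy, 12), (Kim, 38), (Xia, 18), (Yan, 12)}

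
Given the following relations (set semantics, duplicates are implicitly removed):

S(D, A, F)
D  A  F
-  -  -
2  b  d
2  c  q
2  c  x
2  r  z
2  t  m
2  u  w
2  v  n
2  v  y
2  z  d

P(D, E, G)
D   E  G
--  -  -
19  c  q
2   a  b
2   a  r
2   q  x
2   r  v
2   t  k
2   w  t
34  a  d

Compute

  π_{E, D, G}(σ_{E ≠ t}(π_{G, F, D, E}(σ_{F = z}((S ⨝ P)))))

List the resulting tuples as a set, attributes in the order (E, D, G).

{(a, 2, b), (a, 2, r), (q, 2, x), (r, 2, v), (w, 2, t)}

Natural join on D: {(2, b, d, a, b), (2, b, d, a, r), (2, b, d, q, x), (2, b, d, r, v), (2, b, d, t, k), (2, b, d, w, t), (2, c, q, a, b), (2, c, q, a, r), (2, c, q, q, x), (2, c, q, r, v), (2, c, q, t, k), (2, c, q, w, t), (2, c, x, a, b), (2, c, x, a, r), (2, c, x, q, x), (2, c, x, r, v), (2, c, x, t, k), (2, c, x, w, t), (2, r, z, a, b), (2, r, z, a, r), (2, r, z, q, x), (2, r, z, r, v), (2, r, z, t, k), (2, r, z, w, t), (2, t, m, a, b), (2, t, m, a, r), (2, t, m, q, x), (2, t, m, r, v), (2, t, m, t, k), (2, t, m, w, t), (2, u, w, a, b), (2, u, w, a, r), (2, u, w, q, x), (2, u, w, r, v), (2, u, w, t, k), (2, u, w, w, t), (2, v, n, a, b), (2, v, n, a, r), (2, v, n, q, x), (2, v, n, r, v), (2, v, n, t, k), (2, v, n, w, t), (2, v, y, a, b), (2, v, y, a, r), (2, v, y, q, x), (2, v, y, r, v), (2, v, y, t, k), (2, v, y, w, t), (2, z, d, a, b), (2, z, d, a, r), (2, z, d, q, x), (2, z, d, r, v), (2, z, d, t, k), (2, z, d, w, t)}
Selection F = z: {(2, r, z, a, b), (2, r, z, a, r), (2, r, z, q, x), (2, r, z, r, v), (2, r, z, t, k), (2, r, z, w, t)}
π_{G, F, D, E} gives {(b, z, 2, a), (k, z, 2, t), (r, z, 2, a), (t, z, 2, w), (v, z, 2, r), (x, z, 2, q)}.
Selection E ≠ t: {(b, z, 2, a), (r, z, 2, a), (t, z, 2, w), (v, z, 2, r), (x, z, 2, q)}
π_{E, D, G} gives {(a, 2, b), (a, 2, r), (q, 2, x), (r, 2, v), (w, 2, t)}.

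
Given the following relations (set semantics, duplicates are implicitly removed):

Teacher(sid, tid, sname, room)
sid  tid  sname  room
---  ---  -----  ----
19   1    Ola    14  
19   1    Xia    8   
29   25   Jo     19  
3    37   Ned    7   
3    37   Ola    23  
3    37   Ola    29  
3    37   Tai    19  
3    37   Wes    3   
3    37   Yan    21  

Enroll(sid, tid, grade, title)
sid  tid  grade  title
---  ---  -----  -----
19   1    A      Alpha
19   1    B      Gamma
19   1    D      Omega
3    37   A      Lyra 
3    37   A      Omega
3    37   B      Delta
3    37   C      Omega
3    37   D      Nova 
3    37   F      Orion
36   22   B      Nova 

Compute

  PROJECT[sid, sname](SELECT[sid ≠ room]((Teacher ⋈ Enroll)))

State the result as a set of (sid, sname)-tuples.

{(19, Ola), (19, Xia), (3, Ned), (3, Ola), (3, Tai), (3, Yan)}

Teacher ⋈ Enroll (natural join on sid, tid): {(19, 1, Ola, 14, A, Alpha), (19, 1, Ola, 14, B, Gamma), (19, 1, Ola, 14, D, Omega), (19, 1, Xia, 8, A, Alpha), (19, 1, Xia, 8, B, Gamma), (19, 1, Xia, 8, D, Omega), (3, 37, Ned, 7, A, Lyra), (3, 37, Ned, 7, A, Omega), (3, 37, Ned, 7, B, Delta), (3, 37, Ned, 7, C, Omega), (3, 37, Ned, 7, D, Nova), (3, 37, Ned, 7, F, Orion), (3, 37, Ola, 23, A, Lyra), (3, 37, Ola, 23, A, Omega), (3, 37, Ola, 23, B, Delta), (3, 37, Ola, 23, C, Omega), (3, 37, Ola, 23, D, Nova), (3, 37, Ola, 23, F, Orion), (3, 37, Ola, 29, A, Lyra), (3, 37, Ola, 29, A, Omega), (3, 37, Ola, 29, B, Delta), (3, 37, Ola, 29, C, Omega), (3, 37, Ola, 29, D, Nova), (3, 37, Ola, 29, F, Orion), (3, 37, Tai, 19, A, Lyra), (3, 37, Tai, 19, A, Omega), (3, 37, Tai, 19, B, Delta), (3, 37, Tai, 19, C, Omega), (3, 37, Tai, 19, D, Nova), (3, 37, Tai, 19, F, Orion), (3, 37, Wes, 3, A, Lyra), (3, 37, Wes, 3, A, Omega), (3, 37, Wes, 3, B, Delta), (3, 37, Wes, 3, C, Omega), (3, 37, Wes, 3, D, Nova), (3, 37, Wes, 3, F, Orion), (3, 37, Yan, 21, A, Lyra), (3, 37, Yan, 21, A, Omega), (3, 37, Yan, 21, B, Delta), (3, 37, Yan, 21, C, Omega), (3, 37, Yan, 21, D, Nova), (3, 37, Yan, 21, F, Orion)}
σ[sid ≠ room]: keep tuples satisfying sid ≠ room → {(19, 1, Ola, 14, A, Alpha), (19, 1, Ola, 14, B, Gamma), (19, 1, Ola, 14, D, Omega), (19, 1, Xia, 8, A, Alpha), (19, 1, Xia, 8, B, Gamma), (19, 1, Xia, 8, D, Omega), (3, 37, Ned, 7, A, Lyra), (3, 37, Ned, 7, A, Omega), (3, 37, Ned, 7, B, Delta), (3, 37, Ned, 7, C, Omega), (3, 37, Ned, 7, D, Nova), (3, 37, Ned, 7, F, Orion), (3, 37, Ola, 23, A, Lyra), (3, 37, Ola, 23, A, Omega), (3, 37, Ola, 23, B, Delta), (3, 37, Ola, 23, C, Omega), (3, 37, Ola, 23, D, Nova), (3, 37, Ola, 23, F, Orion), (3, 37, Ola, 29, A, Lyra), (3, 37, Ola, 29, A, Omega), (3, 37, Ola, 29, B, Delta), (3, 37, Ola, 29, C, Omega), (3, 37, Ola, 29, D, Nova), (3, 37, Ola, 29, F, Orion), (3, 37, Tai, 19, A, Lyra), (3, 37, Tai, 19, A, Omega), (3, 37, Tai, 19, B, Delta), (3, 37, Tai, 19, C, Omega), (3, 37, Tai, 19, D, Nova), (3, 37, Tai, 19, F, Orion), (3, 37, Yan, 21, A, Lyra), (3, 37, Yan, 21, A, Omega), (3, 37, Yan, 21, B, Delta), (3, 37, Yan, 21, C, Omega), (3, 37, Yan, 21, D, Nova), (3, 37, Yan, 21, F, Orion)}
π[sid, sname]: project onto (sid, sname) (30 duplicate(s) eliminated) → {(19, Ola), (19, Xia), (3, Ned), (3, Ola), (3, Tai), (3, Yan)}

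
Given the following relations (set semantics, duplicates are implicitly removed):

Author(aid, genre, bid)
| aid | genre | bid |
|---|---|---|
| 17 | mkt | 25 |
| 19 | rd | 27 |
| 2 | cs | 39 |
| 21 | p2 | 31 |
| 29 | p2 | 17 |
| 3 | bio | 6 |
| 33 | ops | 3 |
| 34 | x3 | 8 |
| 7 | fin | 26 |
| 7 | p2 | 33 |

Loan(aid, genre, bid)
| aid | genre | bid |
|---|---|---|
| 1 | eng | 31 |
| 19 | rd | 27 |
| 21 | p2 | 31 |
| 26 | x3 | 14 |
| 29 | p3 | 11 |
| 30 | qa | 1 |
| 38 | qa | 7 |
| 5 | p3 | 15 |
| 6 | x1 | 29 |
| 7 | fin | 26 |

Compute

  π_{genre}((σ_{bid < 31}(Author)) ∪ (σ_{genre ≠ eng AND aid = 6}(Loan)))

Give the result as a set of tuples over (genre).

{bio, fin, mkt, ops, p2, rd, x1, x3}

σ[bid < 31]: keep tuples satisfying bid < 31 → {(17, mkt, 25), (19, rd, 27), (29, p2, 17), (3, bio, 6), (33, ops, 3), (34, x3, 8), (7, fin, 26)}
σ[genre ≠ eng AND aid = 6]: keep tuples satisfying genre ≠ eng AND aid = 6 → {(6, x1, 29)}
Taking the union: {(17, mkt, 25), (19, rd, 27), (29, p2, 17), (3, bio, 6), (33, ops, 3), (34, x3, 8), (6, x1, 29), (7, fin, 26)}
Keep only column(s) genre: {bio, fin, mkt, ops, p2, rd, x1, x3}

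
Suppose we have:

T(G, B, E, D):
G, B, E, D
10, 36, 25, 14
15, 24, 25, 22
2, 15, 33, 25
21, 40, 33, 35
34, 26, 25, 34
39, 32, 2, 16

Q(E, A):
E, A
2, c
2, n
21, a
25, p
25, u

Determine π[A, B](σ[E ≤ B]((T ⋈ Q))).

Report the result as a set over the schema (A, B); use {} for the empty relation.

{(c, 32), (n, 32), (p, 26), (p, 36), (u, 26), (u, 36)}

T ⋈ Q (natural join on E): {(10, 36, 25, 14, p), (10, 36, 25, 14, u), (15, 24, 25, 22, p), (15, 24, 25, 22, u), (34, 26, 25, 34, p), (34, 26, 25, 34, u), (39, 32, 2, 16, c), (39, 32, 2, 16, n)}
Apply σ_{E ≤ B}; surviving tuples: {(10, 36, 25, 14, p), (10, 36, 25, 14, u), (34, 26, 25, 34, p), (34, 26, 25, 34, u), (39, 32, 2, 16, c), (39, 32, 2, 16, n)}
π[A, B]: project onto (A, B) → {(c, 32), (n, 32), (p, 26), (p, 36), (u, 26), (u, 36)}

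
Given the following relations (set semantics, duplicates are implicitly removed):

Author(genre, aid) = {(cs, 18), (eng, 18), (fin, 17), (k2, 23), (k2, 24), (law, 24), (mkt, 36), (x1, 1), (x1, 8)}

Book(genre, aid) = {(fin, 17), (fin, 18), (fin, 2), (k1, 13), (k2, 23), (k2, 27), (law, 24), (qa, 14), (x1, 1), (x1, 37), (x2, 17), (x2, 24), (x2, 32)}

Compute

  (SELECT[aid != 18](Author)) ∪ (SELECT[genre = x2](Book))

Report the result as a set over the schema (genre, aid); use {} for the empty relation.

{(fin, 17), (k2, 23), (k2, 24), (law, 24), (mkt, 36), (x1, 1), (x1, 8), (x2, 17), (x2, 24), (x2, 32)}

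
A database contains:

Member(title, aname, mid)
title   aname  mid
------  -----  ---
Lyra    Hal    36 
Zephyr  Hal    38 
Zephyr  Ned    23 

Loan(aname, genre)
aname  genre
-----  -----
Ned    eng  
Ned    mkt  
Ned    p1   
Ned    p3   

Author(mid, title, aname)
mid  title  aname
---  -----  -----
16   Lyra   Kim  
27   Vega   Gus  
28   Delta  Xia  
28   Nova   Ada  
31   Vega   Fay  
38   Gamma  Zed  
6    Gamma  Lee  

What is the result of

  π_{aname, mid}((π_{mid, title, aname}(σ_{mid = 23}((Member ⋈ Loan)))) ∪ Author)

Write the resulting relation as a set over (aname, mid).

Member ⋈ Loan (natural join on aname): {(Zephyr, Ned, 23, eng), (Zephyr, Ned, 23, mkt), (Zephyr, Ned, 23, p1), (Zephyr, Ned, 23, p3)}
Filtering on mid = 23 leaves {(Zephyr, Ned, 23, eng), (Zephyr, Ned, 23, mkt), (Zephyr, Ned, 23, p1), (Zephyr, Ned, 23, p3)}.
π_{mid, title, aname} gives {(23, Zephyr, Ned)} (3 duplicate(s) eliminated).
Taking the union: {(16, Lyra, Kim), (23, Zephyr, Ned), (27, Vega, Gus), (28, Delta, Xia), (28, Nova, Ada), (31, Vega, Fay), (38, Gamma, Zed), (6, Gamma, Lee)}
π_{aname, mid} gives {(Ada, 28), (Fay, 31), (Gus, 27), (Kim, 16), (Lee, 6), (Ned, 23), (Xia, 28), (Zed, 38)}.

{(Ada, 28), (Fay, 31), (Gus, 27), (Kim, 16), (Lee, 6), (Ned, 23), (Xia, 28), (Zed, 38)}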